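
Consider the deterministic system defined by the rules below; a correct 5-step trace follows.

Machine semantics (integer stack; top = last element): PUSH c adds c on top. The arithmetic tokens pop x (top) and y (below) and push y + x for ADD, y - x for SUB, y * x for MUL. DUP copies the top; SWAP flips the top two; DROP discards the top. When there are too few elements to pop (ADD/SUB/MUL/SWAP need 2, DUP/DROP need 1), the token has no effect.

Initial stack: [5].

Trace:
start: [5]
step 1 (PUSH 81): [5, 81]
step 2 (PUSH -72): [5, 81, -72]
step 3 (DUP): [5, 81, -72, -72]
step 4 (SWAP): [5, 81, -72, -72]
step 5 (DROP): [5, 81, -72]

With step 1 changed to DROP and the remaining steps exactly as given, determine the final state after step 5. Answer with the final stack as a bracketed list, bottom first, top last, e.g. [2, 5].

[-72]

(re-executing from step 1 with the substitution; state before step 1: [5])
step 1 (DROP): []
step 2 (PUSH -72): [-72]
step 3 (DUP): [-72, -72]
step 4 (SWAP): [-72, -72]
step 5 (DROP): [-72]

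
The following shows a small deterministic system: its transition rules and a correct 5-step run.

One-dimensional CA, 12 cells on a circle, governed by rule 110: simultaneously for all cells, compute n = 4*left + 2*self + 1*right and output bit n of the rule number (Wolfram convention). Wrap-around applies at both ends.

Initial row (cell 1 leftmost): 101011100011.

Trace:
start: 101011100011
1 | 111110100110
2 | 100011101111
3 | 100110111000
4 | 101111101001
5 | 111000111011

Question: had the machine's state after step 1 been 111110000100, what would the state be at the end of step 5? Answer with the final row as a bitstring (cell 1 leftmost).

111011110001

state after step 1 := 111110000100
2 | 100010001101
3 | 100110011111
4 | 101110110000
5 | 111011110001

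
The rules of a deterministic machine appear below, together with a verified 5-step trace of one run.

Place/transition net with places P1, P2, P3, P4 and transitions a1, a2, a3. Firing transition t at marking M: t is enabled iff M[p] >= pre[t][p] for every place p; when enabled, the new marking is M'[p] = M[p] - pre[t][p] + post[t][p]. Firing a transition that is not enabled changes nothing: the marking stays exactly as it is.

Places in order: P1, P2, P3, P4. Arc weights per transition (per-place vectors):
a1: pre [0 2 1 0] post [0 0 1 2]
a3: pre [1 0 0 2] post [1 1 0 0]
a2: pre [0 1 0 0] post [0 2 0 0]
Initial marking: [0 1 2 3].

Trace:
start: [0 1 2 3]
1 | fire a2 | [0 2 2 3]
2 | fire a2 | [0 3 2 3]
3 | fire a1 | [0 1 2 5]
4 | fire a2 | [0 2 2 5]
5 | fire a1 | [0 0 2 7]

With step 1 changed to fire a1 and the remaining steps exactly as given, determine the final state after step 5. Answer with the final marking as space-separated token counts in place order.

0 0 2 5

(re-executing from step 1 with the substitution; state before step 1: [0 1 2 3])
1 | fire a1 | [0 1 2 3]
2 | fire a2 | [0 2 2 3]
3 | fire a1 | [0 0 2 5]
4 | fire a2 | [0 0 2 5]
5 | fire a1 | [0 0 2 5]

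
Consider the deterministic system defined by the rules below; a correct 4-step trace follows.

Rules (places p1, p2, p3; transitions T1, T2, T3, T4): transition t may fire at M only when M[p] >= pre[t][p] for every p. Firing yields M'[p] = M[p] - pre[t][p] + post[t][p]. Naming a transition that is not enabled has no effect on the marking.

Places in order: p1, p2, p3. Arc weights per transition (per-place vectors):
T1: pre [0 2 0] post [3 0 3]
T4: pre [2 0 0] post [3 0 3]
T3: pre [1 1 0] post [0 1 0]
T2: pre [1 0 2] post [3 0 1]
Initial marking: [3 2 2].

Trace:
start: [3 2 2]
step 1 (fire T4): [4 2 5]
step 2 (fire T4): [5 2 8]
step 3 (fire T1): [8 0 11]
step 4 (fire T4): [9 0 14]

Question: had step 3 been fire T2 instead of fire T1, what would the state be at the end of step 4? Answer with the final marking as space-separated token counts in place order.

(re-executing from step 3 with the substitution; state before step 3: [5 2 8])
step 3 (fire T2): [7 2 7]
step 4 (fire T4): [8 2 10]

8 2 10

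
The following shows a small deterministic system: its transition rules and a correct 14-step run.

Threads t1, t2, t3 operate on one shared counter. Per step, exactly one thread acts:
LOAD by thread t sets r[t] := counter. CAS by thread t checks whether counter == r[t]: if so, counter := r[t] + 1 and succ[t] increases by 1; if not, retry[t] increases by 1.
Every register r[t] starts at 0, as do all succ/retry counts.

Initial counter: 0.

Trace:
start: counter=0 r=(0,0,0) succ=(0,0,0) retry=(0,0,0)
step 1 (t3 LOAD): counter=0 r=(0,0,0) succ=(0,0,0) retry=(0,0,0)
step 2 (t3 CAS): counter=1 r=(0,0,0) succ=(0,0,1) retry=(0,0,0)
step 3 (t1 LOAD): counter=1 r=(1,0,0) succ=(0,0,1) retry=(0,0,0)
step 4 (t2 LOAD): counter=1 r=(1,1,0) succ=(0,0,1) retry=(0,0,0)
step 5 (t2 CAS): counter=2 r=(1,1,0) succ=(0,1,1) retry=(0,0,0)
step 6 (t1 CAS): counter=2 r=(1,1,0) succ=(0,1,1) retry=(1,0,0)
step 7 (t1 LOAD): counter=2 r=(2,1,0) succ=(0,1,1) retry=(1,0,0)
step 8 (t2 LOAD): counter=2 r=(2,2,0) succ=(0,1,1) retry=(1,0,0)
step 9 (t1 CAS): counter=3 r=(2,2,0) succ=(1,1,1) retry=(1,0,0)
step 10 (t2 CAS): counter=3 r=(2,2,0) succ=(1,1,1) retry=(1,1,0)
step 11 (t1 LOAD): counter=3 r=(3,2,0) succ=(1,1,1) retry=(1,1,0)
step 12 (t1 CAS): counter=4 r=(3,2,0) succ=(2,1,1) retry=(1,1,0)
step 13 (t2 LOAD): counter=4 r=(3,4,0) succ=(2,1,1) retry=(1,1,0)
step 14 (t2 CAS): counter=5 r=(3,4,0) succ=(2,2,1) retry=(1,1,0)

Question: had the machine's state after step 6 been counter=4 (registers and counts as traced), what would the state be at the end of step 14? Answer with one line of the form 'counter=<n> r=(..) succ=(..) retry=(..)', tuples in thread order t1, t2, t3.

counter=7 r=(5,6,0) succ=(2,2,1) retry=(1,1,0)

state after step 6 := counter=4 r=(1,1,0) succ=(0,1,1) retry=(1,0,0)
step 7 (t1 LOAD): counter=4 r=(4,1,0) succ=(0,1,1) retry=(1,0,0)
step 8 (t2 LOAD): counter=4 r=(4,4,0) succ=(0,1,1) retry=(1,0,0)
step 9 (t1 CAS): counter=5 r=(4,4,0) succ=(1,1,1) retry=(1,0,0)
step 10 (t2 CAS): counter=5 r=(4,4,0) succ=(1,1,1) retry=(1,1,0)
step 11 (t1 LOAD): counter=5 r=(5,4,0) succ=(1,1,1) retry=(1,1,0)
step 12 (t1 CAS): counter=6 r=(5,4,0) succ=(2,1,1) retry=(1,1,0)
step 13 (t2 LOAD): counter=6 r=(5,6,0) succ=(2,1,1) retry=(1,1,0)
step 14 (t2 CAS): counter=7 r=(5,6,0) succ=(2,2,1) retry=(1,1,0)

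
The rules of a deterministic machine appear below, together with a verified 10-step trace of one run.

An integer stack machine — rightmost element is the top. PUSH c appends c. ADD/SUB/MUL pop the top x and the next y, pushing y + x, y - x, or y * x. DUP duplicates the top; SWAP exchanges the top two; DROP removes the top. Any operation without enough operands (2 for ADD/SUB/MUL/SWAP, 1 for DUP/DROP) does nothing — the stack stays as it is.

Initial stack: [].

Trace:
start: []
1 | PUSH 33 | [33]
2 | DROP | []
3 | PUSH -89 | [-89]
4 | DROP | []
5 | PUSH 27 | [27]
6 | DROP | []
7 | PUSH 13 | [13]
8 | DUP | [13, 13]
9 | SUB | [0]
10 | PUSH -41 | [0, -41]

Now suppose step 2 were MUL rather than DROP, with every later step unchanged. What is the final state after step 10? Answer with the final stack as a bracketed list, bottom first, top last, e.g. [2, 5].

(re-executing from step 2 with the substitution; state before step 2: [33])
2 | MUL | [33]
3 | PUSH -89 | [33, -89]
4 | DROP | [33]
5 | PUSH 27 | [33, 27]
6 | DROP | [33]
7 | PUSH 13 | [33, 13]
8 | DUP | [33, 13, 13]
9 | SUB | [33, 0]
10 | PUSH -41 | [33, 0, -41]

[33, 0, -41]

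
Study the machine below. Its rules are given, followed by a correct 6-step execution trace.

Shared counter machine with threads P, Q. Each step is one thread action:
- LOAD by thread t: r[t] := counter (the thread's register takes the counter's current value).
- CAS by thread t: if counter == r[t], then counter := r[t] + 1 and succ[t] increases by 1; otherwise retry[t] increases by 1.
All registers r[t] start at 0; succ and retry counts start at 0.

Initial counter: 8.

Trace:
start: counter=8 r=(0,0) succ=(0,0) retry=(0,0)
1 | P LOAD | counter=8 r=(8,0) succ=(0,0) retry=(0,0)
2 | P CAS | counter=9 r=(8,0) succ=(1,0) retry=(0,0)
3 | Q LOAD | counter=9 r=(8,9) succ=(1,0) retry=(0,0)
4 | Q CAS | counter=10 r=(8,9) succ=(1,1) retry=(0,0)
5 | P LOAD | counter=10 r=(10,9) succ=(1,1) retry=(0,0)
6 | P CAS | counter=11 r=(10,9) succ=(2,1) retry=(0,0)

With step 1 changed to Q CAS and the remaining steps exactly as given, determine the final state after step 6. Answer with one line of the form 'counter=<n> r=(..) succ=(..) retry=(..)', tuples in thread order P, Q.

counter=10 r=(9,8) succ=(1,1) retry=(1,1)

(re-executing from step 1 with the substitution; state before step 1: counter=8 r=(0,0) succ=(0,0) retry=(0,0))
1 | Q CAS | counter=8 r=(0,0) succ=(0,0) retry=(0,1)
2 | P CAS | counter=8 r=(0,0) succ=(0,0) retry=(1,1)
3 | Q LOAD | counter=8 r=(0,8) succ=(0,0) retry=(1,1)
4 | Q CAS | counter=9 r=(0,8) succ=(0,1) retry=(1,1)
5 | P LOAD | counter=9 r=(9,8) succ=(0,1) retry=(1,1)
6 | P CAS | counter=10 r=(9,8) succ=(1,1) retry=(1,1)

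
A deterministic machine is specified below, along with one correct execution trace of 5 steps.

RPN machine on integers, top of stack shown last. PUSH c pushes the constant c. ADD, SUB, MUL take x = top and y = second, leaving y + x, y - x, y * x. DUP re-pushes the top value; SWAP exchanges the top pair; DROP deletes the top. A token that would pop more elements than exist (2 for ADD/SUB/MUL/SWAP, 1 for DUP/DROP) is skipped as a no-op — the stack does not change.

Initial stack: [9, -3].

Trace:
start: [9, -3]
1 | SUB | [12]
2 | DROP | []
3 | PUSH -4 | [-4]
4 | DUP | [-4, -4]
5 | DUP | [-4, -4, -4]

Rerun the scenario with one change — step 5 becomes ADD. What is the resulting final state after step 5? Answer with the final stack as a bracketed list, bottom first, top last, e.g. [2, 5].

[-8]

(re-executing from step 5 with the substitution; state before step 5: [-4, -4])
5 | ADD | [-8]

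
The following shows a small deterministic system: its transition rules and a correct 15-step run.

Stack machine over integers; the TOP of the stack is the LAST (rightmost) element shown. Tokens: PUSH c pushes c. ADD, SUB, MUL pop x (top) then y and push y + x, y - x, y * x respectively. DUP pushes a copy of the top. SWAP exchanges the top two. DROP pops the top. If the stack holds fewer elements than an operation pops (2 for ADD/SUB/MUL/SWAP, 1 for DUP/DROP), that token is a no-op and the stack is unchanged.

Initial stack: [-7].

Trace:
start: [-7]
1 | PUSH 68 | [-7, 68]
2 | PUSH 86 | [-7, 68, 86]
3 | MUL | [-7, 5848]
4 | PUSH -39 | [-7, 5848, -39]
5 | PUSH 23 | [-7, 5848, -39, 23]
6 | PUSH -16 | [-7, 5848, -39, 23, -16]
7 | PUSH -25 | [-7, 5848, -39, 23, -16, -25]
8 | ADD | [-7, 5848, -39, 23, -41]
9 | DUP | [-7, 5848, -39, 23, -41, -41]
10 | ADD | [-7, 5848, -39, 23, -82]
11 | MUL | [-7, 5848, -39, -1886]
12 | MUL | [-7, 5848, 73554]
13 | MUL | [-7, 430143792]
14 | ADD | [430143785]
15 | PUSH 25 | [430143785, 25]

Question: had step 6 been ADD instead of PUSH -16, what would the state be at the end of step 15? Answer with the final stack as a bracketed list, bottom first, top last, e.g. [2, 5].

(re-executing from step 6 with the substitution; state before step 6: [-7, 5848, -39, 23])
6 | ADD | [-7, 5848, -16]
7 | PUSH -25 | [-7, 5848, -16, -25]
8 | ADD | [-7, 5848, -41]
9 | DUP | [-7, 5848, -41, -41]
10 | ADD | [-7, 5848, -82]
11 | MUL | [-7, -479536]
12 | MUL | [3356752]
13 | MUL | [3356752]
14 | ADD | [3356752]
15 | PUSH 25 | [3356752, 25]

[3356752, 25]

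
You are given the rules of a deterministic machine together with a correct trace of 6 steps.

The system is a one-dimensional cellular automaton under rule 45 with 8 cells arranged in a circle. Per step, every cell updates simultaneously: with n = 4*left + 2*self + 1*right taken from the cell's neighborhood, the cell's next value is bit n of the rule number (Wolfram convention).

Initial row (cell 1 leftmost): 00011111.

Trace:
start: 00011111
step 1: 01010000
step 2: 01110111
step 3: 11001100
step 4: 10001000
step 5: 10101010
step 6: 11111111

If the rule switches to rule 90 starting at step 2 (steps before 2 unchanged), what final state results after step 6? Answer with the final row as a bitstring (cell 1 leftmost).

(re-executing steps 2..6 under rule 90; state before step 2: 01010000)
step 2: 10001000
step 3: 01010101
step 4: 00000000
step 5: 00000000
step 6: 00000000

00000000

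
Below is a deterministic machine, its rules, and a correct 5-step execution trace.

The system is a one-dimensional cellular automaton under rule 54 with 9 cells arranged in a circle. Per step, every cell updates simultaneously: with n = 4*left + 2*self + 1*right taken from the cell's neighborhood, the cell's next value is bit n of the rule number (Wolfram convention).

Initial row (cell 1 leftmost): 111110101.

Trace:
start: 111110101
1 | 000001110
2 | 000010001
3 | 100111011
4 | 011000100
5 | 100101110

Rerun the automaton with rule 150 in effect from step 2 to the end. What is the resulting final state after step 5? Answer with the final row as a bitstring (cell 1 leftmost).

(re-executing steps 2..5 under rule 150; state before step 2: 000001110)
2 | 000010101
3 | 100110101
4 | 011000100
5 | 100101110

100101110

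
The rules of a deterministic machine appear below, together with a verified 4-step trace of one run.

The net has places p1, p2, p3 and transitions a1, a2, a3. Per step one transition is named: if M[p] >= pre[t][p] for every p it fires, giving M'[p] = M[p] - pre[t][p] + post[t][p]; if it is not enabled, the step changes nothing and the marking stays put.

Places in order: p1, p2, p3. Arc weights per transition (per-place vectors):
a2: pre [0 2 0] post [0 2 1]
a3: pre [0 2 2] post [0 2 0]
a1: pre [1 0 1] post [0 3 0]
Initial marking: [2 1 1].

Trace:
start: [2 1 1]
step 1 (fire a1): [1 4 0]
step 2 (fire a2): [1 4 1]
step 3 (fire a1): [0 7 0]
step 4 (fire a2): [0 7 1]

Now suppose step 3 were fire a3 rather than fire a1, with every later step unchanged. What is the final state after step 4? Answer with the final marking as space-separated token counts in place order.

(re-executing from step 3 with the substitution; state before step 3: [1 4 1])
step 3 (fire a3): [1 4 1]
step 4 (fire a2): [1 4 2]

1 4 2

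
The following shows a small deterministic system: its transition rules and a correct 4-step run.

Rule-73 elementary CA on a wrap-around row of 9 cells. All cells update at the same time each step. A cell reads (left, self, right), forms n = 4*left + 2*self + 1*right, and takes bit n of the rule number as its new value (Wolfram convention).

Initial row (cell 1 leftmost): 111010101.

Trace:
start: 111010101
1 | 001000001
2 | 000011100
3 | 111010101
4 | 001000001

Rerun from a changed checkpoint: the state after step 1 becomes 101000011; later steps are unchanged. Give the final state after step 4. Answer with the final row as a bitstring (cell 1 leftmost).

100011011

state after step 1 := 101000011
2 | 100011010
3 | 001011000
4 | 100011011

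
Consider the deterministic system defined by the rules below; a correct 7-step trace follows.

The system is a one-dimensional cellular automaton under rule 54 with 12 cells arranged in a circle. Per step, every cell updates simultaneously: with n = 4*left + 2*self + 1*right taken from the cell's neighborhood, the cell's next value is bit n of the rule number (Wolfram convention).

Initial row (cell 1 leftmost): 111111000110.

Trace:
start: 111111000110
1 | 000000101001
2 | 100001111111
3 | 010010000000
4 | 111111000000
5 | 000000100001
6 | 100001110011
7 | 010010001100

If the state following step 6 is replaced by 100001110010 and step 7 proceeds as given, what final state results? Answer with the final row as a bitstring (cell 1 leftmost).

110010001111

state after step 6 := 100001110010
7 | 110010001111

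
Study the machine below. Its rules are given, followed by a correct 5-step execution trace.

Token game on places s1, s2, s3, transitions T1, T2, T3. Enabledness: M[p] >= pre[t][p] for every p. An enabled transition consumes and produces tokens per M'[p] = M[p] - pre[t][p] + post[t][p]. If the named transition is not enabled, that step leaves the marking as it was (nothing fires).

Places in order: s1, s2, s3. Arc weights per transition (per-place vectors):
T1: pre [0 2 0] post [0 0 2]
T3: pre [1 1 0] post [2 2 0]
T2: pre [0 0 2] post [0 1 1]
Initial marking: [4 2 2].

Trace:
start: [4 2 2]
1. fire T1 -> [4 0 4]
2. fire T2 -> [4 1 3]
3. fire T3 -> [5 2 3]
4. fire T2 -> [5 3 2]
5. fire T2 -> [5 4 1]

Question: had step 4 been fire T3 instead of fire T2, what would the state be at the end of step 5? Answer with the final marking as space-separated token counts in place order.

6 4 2

(re-executing from step 4 with the substitution; state before step 4: [5 2 3])
4. fire T3 -> [6 3 3]
5. fire T2 -> [6 4 2]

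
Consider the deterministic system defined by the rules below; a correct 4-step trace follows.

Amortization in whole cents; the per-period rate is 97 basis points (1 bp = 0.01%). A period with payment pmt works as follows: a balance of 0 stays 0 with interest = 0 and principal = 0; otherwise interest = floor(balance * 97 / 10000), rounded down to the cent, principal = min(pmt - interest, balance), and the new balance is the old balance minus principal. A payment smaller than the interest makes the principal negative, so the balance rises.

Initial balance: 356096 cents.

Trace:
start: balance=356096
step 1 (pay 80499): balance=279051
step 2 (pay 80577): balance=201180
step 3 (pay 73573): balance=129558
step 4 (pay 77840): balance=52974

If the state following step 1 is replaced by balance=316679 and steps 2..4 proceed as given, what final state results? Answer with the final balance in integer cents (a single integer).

91707

state after step 1 := balance=316679
step 2 (pay 80577): balance=239173
step 3 (pay 73573): balance=167919
step 4 (pay 77840): balance=91707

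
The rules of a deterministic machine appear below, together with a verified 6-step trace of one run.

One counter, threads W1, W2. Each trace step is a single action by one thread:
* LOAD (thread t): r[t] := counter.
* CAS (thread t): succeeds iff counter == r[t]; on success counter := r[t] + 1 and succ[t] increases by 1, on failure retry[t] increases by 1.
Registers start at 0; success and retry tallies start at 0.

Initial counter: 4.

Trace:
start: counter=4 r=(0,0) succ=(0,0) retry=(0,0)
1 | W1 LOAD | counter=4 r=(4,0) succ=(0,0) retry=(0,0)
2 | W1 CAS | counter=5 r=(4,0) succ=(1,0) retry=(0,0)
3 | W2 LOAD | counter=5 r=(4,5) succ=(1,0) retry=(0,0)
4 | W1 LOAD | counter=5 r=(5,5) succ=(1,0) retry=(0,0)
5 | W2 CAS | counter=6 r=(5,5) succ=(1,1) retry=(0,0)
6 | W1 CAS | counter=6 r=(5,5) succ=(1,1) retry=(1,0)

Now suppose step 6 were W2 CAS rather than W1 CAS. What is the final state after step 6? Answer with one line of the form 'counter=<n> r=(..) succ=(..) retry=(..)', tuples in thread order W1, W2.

counter=6 r=(5,5) succ=(1,1) retry=(0,1)

(re-executing from step 6 with the substitution; state before step 6: counter=6 r=(5,5) succ=(1,1) retry=(0,0))
6 | W2 CAS | counter=6 r=(5,5) succ=(1,1) retry=(0,1)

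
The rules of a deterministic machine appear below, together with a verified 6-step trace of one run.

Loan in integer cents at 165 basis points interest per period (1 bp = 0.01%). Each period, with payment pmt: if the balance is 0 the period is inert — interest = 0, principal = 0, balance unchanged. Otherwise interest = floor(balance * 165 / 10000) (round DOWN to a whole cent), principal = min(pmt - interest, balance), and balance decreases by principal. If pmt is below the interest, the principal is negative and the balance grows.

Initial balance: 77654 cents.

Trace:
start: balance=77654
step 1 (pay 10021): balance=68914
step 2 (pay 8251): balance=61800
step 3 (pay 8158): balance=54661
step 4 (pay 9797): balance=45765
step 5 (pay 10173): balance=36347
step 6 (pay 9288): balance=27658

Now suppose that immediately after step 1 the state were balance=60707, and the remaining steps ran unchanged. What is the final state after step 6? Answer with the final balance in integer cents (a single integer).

state after step 1 := balance=60707
step 2 (pay 8251): balance=53457
step 3 (pay 8158): balance=46181
step 4 (pay 9797): balance=37145
step 5 (pay 10173): balance=27584
step 6 (pay 9288): balance=18751

18751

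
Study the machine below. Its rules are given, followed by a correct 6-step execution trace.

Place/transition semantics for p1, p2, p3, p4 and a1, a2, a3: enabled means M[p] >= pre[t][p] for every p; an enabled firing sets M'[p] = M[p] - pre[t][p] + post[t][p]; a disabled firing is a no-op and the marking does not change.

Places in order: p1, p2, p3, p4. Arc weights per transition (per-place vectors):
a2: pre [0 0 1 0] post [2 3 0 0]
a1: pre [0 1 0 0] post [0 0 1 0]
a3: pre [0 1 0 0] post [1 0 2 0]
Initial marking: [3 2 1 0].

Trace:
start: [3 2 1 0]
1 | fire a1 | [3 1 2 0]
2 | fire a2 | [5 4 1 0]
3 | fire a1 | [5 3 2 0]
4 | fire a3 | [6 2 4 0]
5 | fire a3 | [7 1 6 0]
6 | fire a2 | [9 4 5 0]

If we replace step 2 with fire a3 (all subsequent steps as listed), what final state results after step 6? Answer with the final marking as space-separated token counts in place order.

(re-executing from step 2 with the substitution; state before step 2: [3 1 2 0])
2 | fire a3 | [4 0 4 0]
3 | fire a1 | [4 0 4 0]
4 | fire a3 | [4 0 4 0]
5 | fire a3 | [4 0 4 0]
6 | fire a2 | [6 3 3 0]

6 3 3 0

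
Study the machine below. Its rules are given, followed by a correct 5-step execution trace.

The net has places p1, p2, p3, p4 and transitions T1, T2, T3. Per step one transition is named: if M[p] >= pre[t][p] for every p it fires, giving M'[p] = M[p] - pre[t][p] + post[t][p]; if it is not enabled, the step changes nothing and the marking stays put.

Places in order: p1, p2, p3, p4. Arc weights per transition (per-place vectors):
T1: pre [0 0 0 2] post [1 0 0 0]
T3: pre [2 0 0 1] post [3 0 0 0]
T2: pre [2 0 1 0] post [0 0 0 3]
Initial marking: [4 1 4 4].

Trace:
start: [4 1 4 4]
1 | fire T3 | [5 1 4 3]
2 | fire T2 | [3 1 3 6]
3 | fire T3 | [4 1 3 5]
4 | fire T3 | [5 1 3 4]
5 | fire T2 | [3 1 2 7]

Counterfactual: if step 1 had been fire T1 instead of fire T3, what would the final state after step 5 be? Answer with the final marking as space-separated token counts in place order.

(re-executing from step 1 with the substitution; state before step 1: [4 1 4 4])
1 | fire T1 | [5 1 4 2]
2 | fire T2 | [3 1 3 5]
3 | fire T3 | [4 1 3 4]
4 | fire T3 | [5 1 3 3]
5 | fire T2 | [3 1 2 6]

3 1 2 6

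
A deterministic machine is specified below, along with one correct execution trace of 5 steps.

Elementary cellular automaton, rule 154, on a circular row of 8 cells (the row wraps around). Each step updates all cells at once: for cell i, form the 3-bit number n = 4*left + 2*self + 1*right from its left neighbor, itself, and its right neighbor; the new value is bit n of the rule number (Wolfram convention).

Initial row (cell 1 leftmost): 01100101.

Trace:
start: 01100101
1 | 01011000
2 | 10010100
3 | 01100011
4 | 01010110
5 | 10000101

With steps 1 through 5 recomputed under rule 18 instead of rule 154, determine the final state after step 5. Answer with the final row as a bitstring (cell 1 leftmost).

01000010

(re-executing steps 1..5 under rule 18; state before step 1: 01100101)
1 | 00011000
2 | 00100100
3 | 01011010
4 | 10000001
5 | 01000010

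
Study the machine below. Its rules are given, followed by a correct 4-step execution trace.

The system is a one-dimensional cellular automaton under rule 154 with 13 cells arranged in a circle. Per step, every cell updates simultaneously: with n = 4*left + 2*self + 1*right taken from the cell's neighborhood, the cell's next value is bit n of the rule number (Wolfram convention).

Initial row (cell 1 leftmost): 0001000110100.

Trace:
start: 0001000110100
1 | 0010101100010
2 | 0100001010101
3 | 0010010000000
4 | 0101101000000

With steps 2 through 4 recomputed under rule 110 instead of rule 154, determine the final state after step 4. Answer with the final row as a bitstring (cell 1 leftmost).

1100001111011

(re-executing steps 2..4 under rule 110; state before step 2: 0010101100010)
2 | 0111111100110
3 | 1100000101110
4 | 1100001111011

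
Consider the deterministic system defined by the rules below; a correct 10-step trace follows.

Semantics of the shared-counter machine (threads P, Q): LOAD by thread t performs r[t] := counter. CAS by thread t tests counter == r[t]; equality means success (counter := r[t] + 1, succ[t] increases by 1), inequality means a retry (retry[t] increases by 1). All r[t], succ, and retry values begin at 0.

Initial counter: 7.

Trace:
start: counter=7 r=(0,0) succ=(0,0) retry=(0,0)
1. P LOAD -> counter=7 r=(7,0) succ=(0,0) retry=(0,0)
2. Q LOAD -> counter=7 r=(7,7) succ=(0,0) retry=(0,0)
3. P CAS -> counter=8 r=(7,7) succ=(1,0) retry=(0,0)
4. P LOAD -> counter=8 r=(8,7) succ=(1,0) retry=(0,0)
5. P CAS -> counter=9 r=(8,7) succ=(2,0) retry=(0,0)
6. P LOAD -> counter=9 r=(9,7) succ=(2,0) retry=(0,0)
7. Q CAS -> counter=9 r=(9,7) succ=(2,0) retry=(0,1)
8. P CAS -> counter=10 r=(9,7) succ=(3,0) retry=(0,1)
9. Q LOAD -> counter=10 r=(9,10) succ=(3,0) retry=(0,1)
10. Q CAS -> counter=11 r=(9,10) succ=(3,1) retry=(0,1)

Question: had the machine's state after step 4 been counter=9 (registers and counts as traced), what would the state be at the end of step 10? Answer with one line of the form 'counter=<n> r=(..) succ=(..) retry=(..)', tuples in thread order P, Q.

counter=11 r=(9,10) succ=(2,1) retry=(1,1)

state after step 4 := counter=9 r=(8,7) succ=(1,0) retry=(0,0)
5. P CAS -> counter=9 r=(8,7) succ=(1,0) retry=(1,0)
6. P LOAD -> counter=9 r=(9,7) succ=(1,0) retry=(1,0)
7. Q CAS -> counter=9 r=(9,7) succ=(1,0) retry=(1,1)
8. P CAS -> counter=10 r=(9,7) succ=(2,0) retry=(1,1)
9. Q LOAD -> counter=10 r=(9,10) succ=(2,0) retry=(1,1)
10. Q CAS -> counter=11 r=(9,10) succ=(2,1) retry=(1,1)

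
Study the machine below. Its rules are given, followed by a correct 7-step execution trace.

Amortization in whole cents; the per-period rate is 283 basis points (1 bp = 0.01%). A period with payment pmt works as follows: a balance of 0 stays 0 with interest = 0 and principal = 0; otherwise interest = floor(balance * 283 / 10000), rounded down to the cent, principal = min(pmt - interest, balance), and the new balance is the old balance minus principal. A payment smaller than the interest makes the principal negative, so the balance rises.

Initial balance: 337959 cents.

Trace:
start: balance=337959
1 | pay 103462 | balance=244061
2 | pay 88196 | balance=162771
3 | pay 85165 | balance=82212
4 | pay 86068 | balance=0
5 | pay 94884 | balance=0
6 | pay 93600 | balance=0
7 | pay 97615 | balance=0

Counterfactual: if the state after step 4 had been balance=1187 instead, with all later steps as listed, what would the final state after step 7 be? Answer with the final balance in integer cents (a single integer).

0

state after step 4 := balance=1187
5 | pay 94884 | balance=0
6 | pay 93600 | balance=0
7 | pay 97615 | balance=0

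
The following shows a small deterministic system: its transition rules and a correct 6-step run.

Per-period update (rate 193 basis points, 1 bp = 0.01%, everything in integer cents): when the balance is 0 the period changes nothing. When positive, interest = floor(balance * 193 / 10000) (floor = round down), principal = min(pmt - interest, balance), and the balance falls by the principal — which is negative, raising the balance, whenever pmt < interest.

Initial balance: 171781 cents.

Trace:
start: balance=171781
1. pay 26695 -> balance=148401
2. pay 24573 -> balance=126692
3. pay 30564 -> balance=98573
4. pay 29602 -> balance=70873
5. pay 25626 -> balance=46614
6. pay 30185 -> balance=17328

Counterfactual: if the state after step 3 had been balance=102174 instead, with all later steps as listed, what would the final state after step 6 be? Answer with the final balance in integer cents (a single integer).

21141

state after step 3 := balance=102174
4. pay 29602 -> balance=74543
5. pay 25626 -> balance=50355
6. pay 30185 -> balance=21141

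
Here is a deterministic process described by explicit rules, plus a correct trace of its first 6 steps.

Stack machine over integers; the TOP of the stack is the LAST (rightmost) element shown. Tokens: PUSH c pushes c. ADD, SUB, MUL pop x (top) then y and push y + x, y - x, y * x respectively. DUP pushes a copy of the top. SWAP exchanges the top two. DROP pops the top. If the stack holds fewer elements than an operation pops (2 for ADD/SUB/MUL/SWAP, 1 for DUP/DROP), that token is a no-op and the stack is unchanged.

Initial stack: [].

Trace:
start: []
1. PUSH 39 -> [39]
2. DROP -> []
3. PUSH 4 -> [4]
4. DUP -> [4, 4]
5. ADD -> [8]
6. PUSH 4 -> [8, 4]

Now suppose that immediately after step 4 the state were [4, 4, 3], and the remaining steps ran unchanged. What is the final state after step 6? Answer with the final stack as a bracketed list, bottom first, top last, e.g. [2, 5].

state after step 4 := [4, 4, 3]
5. ADD -> [4, 7]
6. PUSH 4 -> [4, 7, 4]

[4, 7, 4]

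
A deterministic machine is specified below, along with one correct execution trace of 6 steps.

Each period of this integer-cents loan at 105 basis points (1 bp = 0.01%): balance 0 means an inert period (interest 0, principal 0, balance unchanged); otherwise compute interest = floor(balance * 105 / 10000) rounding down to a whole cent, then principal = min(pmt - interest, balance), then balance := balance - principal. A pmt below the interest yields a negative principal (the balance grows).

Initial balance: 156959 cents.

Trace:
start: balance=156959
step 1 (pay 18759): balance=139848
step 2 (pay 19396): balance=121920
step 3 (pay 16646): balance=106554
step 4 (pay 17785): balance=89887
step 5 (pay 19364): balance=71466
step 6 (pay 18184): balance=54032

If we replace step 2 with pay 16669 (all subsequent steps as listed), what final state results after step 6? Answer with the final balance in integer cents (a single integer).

(re-executing from step 2 with the substitution; state before step 2: balance=139848)
step 2 (pay 16669): balance=124647
step 3 (pay 16646): balance=109309
step 4 (pay 17785): balance=92671
step 5 (pay 19364): balance=74280
step 6 (pay 18184): balance=56875

56875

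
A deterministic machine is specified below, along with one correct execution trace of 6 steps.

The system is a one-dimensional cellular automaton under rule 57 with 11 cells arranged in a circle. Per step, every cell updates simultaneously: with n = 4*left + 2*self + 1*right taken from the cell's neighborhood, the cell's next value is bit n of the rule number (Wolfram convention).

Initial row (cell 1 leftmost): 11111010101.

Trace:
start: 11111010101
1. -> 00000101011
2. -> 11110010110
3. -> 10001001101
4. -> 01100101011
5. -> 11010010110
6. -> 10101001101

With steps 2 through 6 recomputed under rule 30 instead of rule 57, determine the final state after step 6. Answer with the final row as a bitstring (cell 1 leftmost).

(re-executing steps 2..6 under rule 30; state before step 2: 00000101011)
2. -> 10001101010
3. -> 11011001010
4. -> 10010111010
5. -> 11110100010
6. -> 10000110110

10000110110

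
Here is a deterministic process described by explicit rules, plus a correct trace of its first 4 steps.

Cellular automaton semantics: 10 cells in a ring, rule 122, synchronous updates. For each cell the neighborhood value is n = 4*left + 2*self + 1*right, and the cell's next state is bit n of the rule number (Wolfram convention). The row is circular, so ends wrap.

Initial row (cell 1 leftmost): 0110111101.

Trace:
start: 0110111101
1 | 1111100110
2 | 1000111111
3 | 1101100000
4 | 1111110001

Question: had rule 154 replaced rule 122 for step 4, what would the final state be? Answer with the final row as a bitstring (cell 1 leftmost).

1001010001

(re-executing step 4 under rule 154; state before step 4: 1101100000)
4 | 1001010001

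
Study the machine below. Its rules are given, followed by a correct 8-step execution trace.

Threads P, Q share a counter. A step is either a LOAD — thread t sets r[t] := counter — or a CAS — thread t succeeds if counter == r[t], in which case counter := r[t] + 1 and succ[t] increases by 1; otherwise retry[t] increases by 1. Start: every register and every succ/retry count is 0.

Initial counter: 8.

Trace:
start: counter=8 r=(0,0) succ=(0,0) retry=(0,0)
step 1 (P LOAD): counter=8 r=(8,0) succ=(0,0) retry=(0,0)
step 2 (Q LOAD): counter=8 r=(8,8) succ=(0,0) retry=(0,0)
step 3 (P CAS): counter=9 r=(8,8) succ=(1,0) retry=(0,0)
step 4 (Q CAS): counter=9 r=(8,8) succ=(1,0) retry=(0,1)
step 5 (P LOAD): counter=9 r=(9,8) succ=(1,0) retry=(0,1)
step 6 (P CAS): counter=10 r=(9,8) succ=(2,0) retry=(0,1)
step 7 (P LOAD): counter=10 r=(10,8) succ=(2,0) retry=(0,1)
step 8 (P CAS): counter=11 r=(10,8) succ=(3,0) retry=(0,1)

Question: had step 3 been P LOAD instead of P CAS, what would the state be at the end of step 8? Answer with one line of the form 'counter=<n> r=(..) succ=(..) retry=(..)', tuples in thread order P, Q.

counter=11 r=(10,8) succ=(2,1) retry=(0,0)

(re-executing from step 3 with the substitution; state before step 3: counter=8 r=(8,8) succ=(0,0) retry=(0,0))
step 3 (P LOAD): counter=8 r=(8,8) succ=(0,0) retry=(0,0)
step 4 (Q CAS): counter=9 r=(8,8) succ=(0,1) retry=(0,0)
step 5 (P LOAD): counter=9 r=(9,8) succ=(0,1) retry=(0,0)
step 6 (P CAS): counter=10 r=(9,8) succ=(1,1) retry=(0,0)
step 7 (P LOAD): counter=10 r=(10,8) succ=(1,1) retry=(0,0)
step 8 (P CAS): counter=11 r=(10,8) succ=(2,1) retry=(0,0)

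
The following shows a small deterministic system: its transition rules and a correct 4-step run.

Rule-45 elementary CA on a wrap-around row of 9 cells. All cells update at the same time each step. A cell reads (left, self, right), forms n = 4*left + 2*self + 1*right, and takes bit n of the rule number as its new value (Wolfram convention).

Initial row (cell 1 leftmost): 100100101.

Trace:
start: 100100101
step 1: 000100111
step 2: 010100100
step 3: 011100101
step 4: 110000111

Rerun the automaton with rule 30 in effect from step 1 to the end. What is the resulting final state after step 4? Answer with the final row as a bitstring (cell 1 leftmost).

010100110

(re-executing steps 1..4 under rule 30; state before step 1: 100100101)
step 1: 011111101
step 2: 010000001
step 3: 011000011
step 4: 010100110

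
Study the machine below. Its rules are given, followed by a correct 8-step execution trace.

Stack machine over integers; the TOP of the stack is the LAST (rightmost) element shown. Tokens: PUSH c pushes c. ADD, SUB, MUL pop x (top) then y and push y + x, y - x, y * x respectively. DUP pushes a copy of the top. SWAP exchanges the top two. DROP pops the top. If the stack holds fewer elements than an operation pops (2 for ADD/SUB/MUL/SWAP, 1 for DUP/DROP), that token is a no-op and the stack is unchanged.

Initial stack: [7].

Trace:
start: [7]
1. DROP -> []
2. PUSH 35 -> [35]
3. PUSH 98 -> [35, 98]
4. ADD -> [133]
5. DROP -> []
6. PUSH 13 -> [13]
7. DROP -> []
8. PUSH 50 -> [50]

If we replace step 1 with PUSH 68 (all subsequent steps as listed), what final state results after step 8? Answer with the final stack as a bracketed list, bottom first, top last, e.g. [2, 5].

[7, 68, 50]

(re-executing from step 1 with the substitution; state before step 1: [7])
1. PUSH 68 -> [7, 68]
2. PUSH 35 -> [7, 68, 35]
3. PUSH 98 -> [7, 68, 35, 98]
4. ADD -> [7, 68, 133]
5. DROP -> [7, 68]
6. PUSH 13 -> [7, 68, 13]
7. DROP -> [7, 68]
8. PUSH 50 -> [7, 68, 50]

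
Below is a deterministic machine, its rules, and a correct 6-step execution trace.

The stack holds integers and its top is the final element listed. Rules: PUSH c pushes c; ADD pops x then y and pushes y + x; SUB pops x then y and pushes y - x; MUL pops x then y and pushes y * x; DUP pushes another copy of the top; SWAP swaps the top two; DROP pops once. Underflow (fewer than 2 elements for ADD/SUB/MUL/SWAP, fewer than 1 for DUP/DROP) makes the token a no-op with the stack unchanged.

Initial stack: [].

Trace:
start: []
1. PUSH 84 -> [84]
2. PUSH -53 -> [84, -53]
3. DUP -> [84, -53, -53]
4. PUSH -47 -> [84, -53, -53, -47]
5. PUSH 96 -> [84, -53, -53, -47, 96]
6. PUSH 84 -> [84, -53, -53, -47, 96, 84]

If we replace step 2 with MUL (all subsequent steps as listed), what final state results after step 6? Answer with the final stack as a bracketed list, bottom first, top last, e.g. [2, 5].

(re-executing from step 2 with the substitution; state before step 2: [84])
2. MUL -> [84]
3. DUP -> [84, 84]
4. PUSH -47 -> [84, 84, -47]
5. PUSH 96 -> [84, 84, -47, 96]
6. PUSH 84 -> [84, 84, -47, 96, 84]

[84, 84, -47, 96, 84]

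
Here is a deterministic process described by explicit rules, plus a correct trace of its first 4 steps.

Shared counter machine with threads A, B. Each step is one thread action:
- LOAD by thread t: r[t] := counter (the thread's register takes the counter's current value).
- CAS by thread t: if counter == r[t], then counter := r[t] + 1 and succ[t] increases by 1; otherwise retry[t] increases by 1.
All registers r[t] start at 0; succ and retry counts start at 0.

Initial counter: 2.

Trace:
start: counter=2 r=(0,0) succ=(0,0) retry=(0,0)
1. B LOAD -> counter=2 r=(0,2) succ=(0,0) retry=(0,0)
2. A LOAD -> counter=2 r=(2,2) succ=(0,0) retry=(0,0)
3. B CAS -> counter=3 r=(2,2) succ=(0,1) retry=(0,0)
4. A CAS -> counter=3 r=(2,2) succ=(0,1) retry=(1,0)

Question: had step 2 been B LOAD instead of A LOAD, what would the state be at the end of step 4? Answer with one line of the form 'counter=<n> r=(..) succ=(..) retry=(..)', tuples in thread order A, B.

(re-executing from step 2 with the substitution; state before step 2: counter=2 r=(0,2) succ=(0,0) retry=(0,0))
2. B LOAD -> counter=2 r=(0,2) succ=(0,0) retry=(0,0)
3. B CAS -> counter=3 r=(0,2) succ=(0,1) retry=(0,0)
4. A CAS -> counter=3 r=(0,2) succ=(0,1) retry=(1,0)

counter=3 r=(0,2) succ=(0,1) retry=(1,0)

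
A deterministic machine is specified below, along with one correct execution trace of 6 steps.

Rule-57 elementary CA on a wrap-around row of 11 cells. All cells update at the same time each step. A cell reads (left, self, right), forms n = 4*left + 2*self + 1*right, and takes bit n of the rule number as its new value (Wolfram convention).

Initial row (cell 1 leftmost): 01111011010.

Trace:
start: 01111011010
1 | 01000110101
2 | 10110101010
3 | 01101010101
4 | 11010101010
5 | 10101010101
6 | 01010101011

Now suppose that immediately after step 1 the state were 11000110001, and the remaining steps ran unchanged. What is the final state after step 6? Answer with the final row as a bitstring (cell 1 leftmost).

01011010101

state after step 1 := 11000110001
2 | 00110101101
3 | 10101011010
4 | 01010110101
5 | 10101101010
6 | 01011010101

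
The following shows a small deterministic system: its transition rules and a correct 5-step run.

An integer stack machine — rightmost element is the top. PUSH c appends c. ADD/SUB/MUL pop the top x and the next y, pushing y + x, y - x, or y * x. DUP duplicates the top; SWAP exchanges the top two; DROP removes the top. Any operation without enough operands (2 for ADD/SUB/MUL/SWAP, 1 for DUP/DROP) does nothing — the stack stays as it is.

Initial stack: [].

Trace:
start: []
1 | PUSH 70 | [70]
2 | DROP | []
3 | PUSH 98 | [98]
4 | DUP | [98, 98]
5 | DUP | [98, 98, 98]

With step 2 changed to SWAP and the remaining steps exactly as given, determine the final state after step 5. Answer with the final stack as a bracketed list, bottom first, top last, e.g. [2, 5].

(re-executing from step 2 with the substitution; state before step 2: [70])
2 | SWAP | [70]
3 | PUSH 98 | [70, 98]
4 | DUP | [70, 98, 98]
5 | DUP | [70, 98, 98, 98]

[70, 98, 98, 98]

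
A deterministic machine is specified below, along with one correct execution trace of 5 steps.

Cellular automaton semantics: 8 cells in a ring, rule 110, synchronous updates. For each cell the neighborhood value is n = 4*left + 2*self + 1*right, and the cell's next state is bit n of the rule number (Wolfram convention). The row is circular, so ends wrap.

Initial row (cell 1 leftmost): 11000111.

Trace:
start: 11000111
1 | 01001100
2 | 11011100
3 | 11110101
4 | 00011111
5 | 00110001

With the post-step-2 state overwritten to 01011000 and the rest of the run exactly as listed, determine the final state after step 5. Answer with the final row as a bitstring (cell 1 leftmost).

state after step 2 := 01011000
3 | 11111000
4 | 10001001
5 | 10011011

10011011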